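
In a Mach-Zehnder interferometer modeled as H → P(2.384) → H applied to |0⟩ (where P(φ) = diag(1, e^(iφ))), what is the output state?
(0.1368 + 0.3436i)|0⟩ + (0.8632 - 0.3436i)|1⟩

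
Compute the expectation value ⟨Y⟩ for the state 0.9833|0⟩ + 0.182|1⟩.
0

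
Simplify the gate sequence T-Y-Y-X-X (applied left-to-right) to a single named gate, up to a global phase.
T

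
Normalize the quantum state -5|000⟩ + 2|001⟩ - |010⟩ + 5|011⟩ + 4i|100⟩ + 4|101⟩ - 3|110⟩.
-0.5103|000⟩ + 0.2041|001⟩ - 0.1021|010⟩ + 0.5103|011⟩ + (1/√6)i|100⟩ + 1/√6|101⟩ - 0.3062|110⟩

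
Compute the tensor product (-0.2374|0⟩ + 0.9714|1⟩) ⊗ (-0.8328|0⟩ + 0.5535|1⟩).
0.1977|00⟩ - 0.1314|01⟩ - 0.809|10⟩ + 0.5377|11⟩

amp(|b₁b₂…⟩) = product of the factor amplitudes for bits b₁, b₂, …; only kets whose every factor amplitude is nonzero survive.
|00⟩: (-0.2374)(-0.8328) = 0.1977
|01⟩: (-0.2374)(0.5535) = -0.1314
|10⟩: (0.9714)(-0.8328) = -0.809
|11⟩: (0.9714)(0.5535) = 0.5377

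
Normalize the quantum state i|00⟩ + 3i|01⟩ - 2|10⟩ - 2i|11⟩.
0.2357i|00⟩ + (1/√2)i|01⟩ - 0.4714|10⟩ - 0.4714i|11⟩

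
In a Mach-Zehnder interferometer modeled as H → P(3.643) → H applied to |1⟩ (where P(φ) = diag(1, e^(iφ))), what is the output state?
(0.9385 + 0.2403i)|0⟩ + (0.06155 - 0.2403i)|1⟩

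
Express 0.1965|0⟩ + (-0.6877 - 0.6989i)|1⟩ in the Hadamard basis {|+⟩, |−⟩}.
(-0.3473 - 0.4942i)|+⟩ + (0.6252 + 0.4942i)|−⟩

With |ψ⟩ = α|0⟩ + β|1⟩, the Hadamard-basis coefficients are ⟨+|ψ⟩ = (α + β)/√2 and ⟨−|ψ⟩ = (α − β)/√2.
Here α = 0.1965, β = (-0.6877 - 0.6989i): (α + β)/√2 = (-0.3473 - 0.4942i), (α − β)/√2 = (0.6252 + 0.4942i).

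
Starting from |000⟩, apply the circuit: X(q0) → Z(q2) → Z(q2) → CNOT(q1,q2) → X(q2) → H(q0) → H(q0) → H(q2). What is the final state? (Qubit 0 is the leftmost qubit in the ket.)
1/√2|100⟩ - 1/√2|101⟩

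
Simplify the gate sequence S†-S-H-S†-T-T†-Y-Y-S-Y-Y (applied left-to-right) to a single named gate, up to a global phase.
H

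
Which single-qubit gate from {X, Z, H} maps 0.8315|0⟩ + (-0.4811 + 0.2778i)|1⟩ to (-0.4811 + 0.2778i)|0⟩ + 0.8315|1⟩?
X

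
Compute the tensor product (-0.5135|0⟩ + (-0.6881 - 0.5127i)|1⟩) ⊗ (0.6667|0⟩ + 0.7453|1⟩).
-0.3424|00⟩ - 0.3827|01⟩ + (-0.4588 - 0.3418i)|10⟩ + (-0.5128 - 0.3821i)|11⟩

amp(|b₁b₂…⟩) = product of the factor amplitudes for bits b₁, b₂, …; only kets whose every factor amplitude is nonzero survive.
|00⟩: (-0.5135)(0.6667) = -0.3424
|01⟩: (-0.5135)(0.7453) = -0.3827
|10⟩: (-0.6881 - 0.5127i)(0.6667) = (-0.4588 - 0.3418i)
|11⟩: (-0.6881 - 0.5127i)(0.7453) = (-0.5128 - 0.3821i)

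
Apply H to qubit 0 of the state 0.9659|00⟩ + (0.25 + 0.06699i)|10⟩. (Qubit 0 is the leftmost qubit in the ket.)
(0.8598 + 0.04737i)|00⟩ + (0.5062 - 0.04737i)|10⟩

H on qubit 0 mixes each pair of kets that differ only in qubit 0: amplitudes (a, b) of (|…0…⟩, |…1…⟩) become ((a + b)/√2, (a − b)/√2). Kets absent from the input have amplitude 0.
(|00⟩, |10⟩): (a, b) = (0.9659, (0.25 + 0.06699i)) → ((0.8598 + 0.04737i), (0.5062 - 0.04737i))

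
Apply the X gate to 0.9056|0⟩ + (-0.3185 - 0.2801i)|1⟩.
(-0.3185 - 0.2801i)|0⟩ + 0.9056|1⟩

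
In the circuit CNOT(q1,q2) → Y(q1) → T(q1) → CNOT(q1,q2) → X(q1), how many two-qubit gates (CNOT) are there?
2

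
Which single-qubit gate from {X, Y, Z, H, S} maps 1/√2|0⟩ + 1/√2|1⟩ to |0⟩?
H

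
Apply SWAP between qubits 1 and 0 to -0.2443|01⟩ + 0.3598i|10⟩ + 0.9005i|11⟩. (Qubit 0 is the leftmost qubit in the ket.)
0.3598i|01⟩ - 0.2443|10⟩ + 0.9005i|11⟩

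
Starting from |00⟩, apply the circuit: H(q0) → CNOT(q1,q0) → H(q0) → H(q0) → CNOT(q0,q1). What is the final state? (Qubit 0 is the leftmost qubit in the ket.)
1/√2|00⟩ + 1/√2|11⟩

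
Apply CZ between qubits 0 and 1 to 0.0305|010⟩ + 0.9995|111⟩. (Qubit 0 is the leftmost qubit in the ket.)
0.0305|010⟩ - 0.9995|111⟩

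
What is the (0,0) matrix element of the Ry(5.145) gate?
-0.8424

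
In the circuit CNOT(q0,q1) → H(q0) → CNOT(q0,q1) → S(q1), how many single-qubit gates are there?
2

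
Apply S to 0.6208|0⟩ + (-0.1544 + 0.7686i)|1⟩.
0.6208|0⟩ + (-0.7686 - 0.1544i)|1⟩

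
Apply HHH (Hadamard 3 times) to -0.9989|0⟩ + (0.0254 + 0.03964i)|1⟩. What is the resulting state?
(-0.6884 + 0.02803i)|0⟩ + (-0.7243 - 0.02803i)|1⟩

H² = I, so H^3 = H: a single Hadamard. With (a, b) = (-0.9989, (0.0254 + 0.03964i)), H gives ((a + b)/√2, (a − b)/√2) = ((-0.6884 + 0.02803i), (-0.7243 - 0.02803i)).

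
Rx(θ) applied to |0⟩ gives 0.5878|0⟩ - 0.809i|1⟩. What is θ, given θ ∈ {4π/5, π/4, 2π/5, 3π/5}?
3π/5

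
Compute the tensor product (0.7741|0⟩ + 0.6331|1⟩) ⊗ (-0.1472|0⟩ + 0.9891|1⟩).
-0.1139|00⟩ + 0.7657|01⟩ - 0.09319|10⟩ + 0.6262|11⟩

amp(|b₁b₂…⟩) = product of the factor amplitudes for bits b₁, b₂, …; only kets whose every factor amplitude is nonzero survive.
|00⟩: (0.7741)(-0.1472) = -0.1139
|01⟩: (0.7741)(0.9891) = 0.7657
|10⟩: (0.6331)(-0.1472) = -0.09319
|11⟩: (0.6331)(0.9891) = 0.6262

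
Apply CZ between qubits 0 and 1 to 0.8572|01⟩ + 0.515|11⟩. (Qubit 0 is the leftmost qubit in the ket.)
0.8572|01⟩ - 0.515|11⟩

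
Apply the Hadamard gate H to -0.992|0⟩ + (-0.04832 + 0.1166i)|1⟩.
(-0.7356 + 0.08245i)|0⟩ + (-0.6673 - 0.08245i)|1⟩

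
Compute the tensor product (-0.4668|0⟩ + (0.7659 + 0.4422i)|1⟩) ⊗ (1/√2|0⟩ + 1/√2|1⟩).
-0.3301|00⟩ - 0.3301|01⟩ + (0.5416 + 0.3127i)|10⟩ + (0.5416 + 0.3127i)|11⟩

amp(|b₁b₂…⟩) = product of the factor amplitudes for bits b₁, b₂, …; only kets whose every factor amplitude is nonzero survive.
|00⟩: (-0.4668)(1/√2) = -0.3301
|01⟩: (-0.4668)(1/√2) = -0.3301
|10⟩: (0.7659 + 0.4422i)(1/√2) = (0.5416 + 0.3127i)
|11⟩: (0.7659 + 0.4422i)(1/√2) = (0.5416 + 0.3127i)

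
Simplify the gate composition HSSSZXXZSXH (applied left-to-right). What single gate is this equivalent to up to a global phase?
Z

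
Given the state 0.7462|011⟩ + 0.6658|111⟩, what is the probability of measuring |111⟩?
0.4433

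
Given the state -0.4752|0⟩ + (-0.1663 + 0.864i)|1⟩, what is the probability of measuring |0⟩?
0.2258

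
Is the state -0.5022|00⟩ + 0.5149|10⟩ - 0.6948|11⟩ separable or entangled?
Entangled

Writing the state as a|00⟩ + b|01⟩ + c|10⟩ + d|11⟩, it is a product state iff ad − bc = 0.
Here (a, b, c, d) = (-0.5022, 0, 0.5149, -0.6948): ad − bc = (-0.5022)(-0.6948) − (0)(0.5149) = 0.3489 ≠ 0, so the state is entangled.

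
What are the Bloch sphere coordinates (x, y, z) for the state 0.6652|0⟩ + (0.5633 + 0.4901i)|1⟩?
(0.7494, 0.652, -0.115)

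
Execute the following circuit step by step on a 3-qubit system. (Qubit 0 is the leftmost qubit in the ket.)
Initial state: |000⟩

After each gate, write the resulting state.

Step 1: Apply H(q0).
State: 1/√2|000⟩ + 1/√2|100⟩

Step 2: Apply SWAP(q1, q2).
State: 1/√2|000⟩ + 1/√2|100⟩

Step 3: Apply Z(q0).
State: 1/√2|000⟩ - 1/√2|100⟩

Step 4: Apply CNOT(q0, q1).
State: 1/√2|000⟩ - 1/√2|110⟩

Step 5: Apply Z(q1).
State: 1/√2|000⟩ + 1/√2|110⟩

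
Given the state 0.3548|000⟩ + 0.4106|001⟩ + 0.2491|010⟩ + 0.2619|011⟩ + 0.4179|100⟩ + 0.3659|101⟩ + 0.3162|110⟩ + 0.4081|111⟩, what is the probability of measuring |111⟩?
0.1665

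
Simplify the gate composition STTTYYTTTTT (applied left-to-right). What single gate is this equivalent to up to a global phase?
S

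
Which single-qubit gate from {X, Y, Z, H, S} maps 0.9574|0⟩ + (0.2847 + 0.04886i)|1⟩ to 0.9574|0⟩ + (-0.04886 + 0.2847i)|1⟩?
S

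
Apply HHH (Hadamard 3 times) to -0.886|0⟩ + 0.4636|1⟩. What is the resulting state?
-0.2987|0⟩ - 0.9543|1⟩

H² = I, so H^3 = H: a single Hadamard. With (a, b) = (-0.886, 0.4636), H gives ((a + b)/√2, (a − b)/√2) = (-0.2987, -0.9543).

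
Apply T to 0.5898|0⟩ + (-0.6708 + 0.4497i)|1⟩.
0.5898|0⟩ + (-0.7923 - 0.1563i)|1⟩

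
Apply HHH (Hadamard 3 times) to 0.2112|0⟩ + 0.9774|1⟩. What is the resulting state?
0.8405|0⟩ - 0.5418|1⟩

H² = I, so H^3 = H: a single Hadamard. With (a, b) = (0.2112, 0.9774), H gives ((a + b)/√2, (a − b)/√2) = (0.8405, -0.5418).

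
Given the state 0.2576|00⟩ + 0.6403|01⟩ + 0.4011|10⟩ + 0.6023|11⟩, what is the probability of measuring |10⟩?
0.1609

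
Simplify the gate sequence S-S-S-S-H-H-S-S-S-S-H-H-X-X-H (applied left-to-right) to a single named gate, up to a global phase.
H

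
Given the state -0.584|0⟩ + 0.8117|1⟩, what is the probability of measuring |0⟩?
0.3411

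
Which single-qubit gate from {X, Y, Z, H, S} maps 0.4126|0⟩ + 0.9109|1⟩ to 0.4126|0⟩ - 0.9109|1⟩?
Z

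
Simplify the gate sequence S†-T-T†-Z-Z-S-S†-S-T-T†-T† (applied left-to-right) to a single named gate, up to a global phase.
T†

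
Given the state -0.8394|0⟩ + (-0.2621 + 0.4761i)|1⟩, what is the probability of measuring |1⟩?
0.2954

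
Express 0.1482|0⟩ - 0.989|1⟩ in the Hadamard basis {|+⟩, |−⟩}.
-0.5945|+⟩ + 0.8041|−⟩

With |ψ⟩ = α|0⟩ + β|1⟩, the Hadamard-basis coefficients are ⟨+|ψ⟩ = (α + β)/√2 and ⟨−|ψ⟩ = (α − β)/√2.
Here α = 0.1482, β = -0.989: (α + β)/√2 = -0.5945, (α − β)/√2 = 0.8041.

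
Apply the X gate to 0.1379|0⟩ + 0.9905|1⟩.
0.9905|0⟩ + 0.1379|1⟩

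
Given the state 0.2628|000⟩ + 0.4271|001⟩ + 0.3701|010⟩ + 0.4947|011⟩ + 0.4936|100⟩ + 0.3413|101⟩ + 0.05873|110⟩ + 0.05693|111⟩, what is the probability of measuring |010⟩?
0.137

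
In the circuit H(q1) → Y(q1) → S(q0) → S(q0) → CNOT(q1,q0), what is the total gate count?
5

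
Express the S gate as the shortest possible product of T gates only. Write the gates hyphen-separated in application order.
T-T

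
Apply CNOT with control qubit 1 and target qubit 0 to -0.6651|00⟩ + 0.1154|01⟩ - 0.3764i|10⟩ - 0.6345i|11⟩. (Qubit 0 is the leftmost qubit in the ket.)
-0.6651|00⟩ - 0.6345i|01⟩ - 0.3764i|10⟩ + 0.1154|11⟩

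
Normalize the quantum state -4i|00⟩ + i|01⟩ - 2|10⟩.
-0.8729i|00⟩ + 0.2182i|01⟩ - 0.4364|10⟩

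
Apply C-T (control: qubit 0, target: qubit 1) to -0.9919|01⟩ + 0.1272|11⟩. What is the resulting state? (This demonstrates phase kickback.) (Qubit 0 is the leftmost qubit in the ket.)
-0.9919|01⟩ + (0.08994 + 0.08994i)|11⟩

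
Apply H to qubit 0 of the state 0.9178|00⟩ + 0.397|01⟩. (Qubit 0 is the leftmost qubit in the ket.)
0.649|00⟩ + 0.2807|01⟩ + 0.649|10⟩ + 0.2807|11⟩

H on qubit 0 mixes each pair of kets that differ only in qubit 0: amplitudes (a, b) of (|…0…⟩, |…1…⟩) become ((a + b)/√2, (a − b)/√2). Kets absent from the input have amplitude 0.
(|00⟩, |10⟩): (a, b) = (0.9178, 0) → (0.649, 0.649)
(|01⟩, |11⟩): (a, b) = (0.397, 0) → (0.2807, 0.2807)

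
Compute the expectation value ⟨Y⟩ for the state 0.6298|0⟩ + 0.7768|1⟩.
0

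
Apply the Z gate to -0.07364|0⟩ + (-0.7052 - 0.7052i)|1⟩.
-0.07364|0⟩ + (0.7052 + 0.7052i)|1⟩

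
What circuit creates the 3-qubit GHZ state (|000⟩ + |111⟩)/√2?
H(q0) → CNOT(q0,q1) → CNOT(q0,q2)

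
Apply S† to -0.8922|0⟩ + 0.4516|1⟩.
-0.8922|0⟩ - 0.4516i|1⟩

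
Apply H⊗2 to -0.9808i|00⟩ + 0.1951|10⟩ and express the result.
(0.09755 - 0.4904i)|00⟩ + (0.09755 - 0.4904i)|01⟩ + (-0.09755 - 0.4904i)|10⟩ + (-0.09755 - 0.4904i)|11⟩

H⊗2 gives amp(|y⟩) = (1/2) Σ_x (−1)^(x·y) amp(|x⟩), where x·y is the number of positions in which both x and y have a 1.
|00⟩: (-0.9808i + 0.1951)/2 = (0.09755 - 0.4904i)
|01⟩: (-0.9808i + 0.1951)/2 = (0.09755 - 0.4904i)
|10⟩: (-0.9808i - 0.1951)/2 = (-0.09755 - 0.4904i)
|11⟩: (-0.9808i - 0.1951)/2 = (-0.09755 - 0.4904i)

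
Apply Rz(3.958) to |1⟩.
(-0.397 + 0.9178i)|1⟩

Rz(3.958) = [[e^(−iθ/2), 0], [0, e^(iθ/2)]] with e^(±iθ/2) = cos(θ/2) ± i·sin(θ/2); θ = 3.958, cos(θ/2) ≈ -0.396961, sin(θ/2) ≈ 0.917835.
With a = amp(|0⟩) = 0 and b = amp(|1⟩) = 1:
new amp(|0⟩) = (-0.396961 - 0.917835i)·a = 0
new amp(|1⟩) = (-0.396961 + 0.917835i)·b = (-0.397 + 0.9178i)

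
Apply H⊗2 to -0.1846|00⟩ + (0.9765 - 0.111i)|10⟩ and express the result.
(0.396 - 0.0555i)|00⟩ + (0.396 - 0.0555i)|01⟩ + (-0.5806 + 0.0555i)|10⟩ + (-0.5806 + 0.0555i)|11⟩

H⊗2 gives amp(|y⟩) = (1/2) Σ_x (−1)^(x·y) amp(|x⟩), where x·y is the number of positions in which both x and y have a 1.
|00⟩: (-0.1846 + (0.9765 - 0.111i))/2 = (0.396 - 0.0555i)
|01⟩: (-0.1846 + (0.9765 - 0.111i))/2 = (0.396 - 0.0555i)
|10⟩: (-0.1846 - (0.9765 - 0.111i))/2 = (-0.5806 + 0.0555i)
|11⟩: (-0.1846 - (0.9765 - 0.111i))/2 = (-0.5806 + 0.0555i)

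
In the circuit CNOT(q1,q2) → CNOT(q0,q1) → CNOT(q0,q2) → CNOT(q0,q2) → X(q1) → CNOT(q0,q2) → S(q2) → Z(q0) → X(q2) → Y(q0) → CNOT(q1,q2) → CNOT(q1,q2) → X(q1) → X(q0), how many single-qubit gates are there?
7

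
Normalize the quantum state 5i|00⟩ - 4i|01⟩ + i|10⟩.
0.7715i|00⟩ - 0.6172i|01⟩ + 0.1543i|10⟩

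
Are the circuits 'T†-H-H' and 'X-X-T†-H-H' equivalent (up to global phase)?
Yes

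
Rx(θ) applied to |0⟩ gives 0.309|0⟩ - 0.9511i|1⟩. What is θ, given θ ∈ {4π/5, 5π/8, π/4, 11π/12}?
4π/5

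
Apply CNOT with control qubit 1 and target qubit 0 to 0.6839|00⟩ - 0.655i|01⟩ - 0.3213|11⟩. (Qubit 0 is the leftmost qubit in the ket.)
0.6839|00⟩ - 0.3213|01⟩ - 0.655i|11⟩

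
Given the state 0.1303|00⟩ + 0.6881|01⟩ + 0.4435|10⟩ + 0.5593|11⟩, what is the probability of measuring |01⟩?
0.4735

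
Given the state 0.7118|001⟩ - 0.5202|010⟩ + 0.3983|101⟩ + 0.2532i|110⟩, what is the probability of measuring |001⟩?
0.5067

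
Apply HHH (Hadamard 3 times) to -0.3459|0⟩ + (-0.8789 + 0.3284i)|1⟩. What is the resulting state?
(-0.8661 + 0.2322i)|0⟩ + (0.3769 - 0.2322i)|1⟩

H² = I, so H^3 = H: a single Hadamard. With (a, b) = (-0.3459, (-0.8789 + 0.3284i)), H gives ((a + b)/√2, (a − b)/√2) = ((-0.8661 + 0.2322i), (0.3769 - 0.2322i)).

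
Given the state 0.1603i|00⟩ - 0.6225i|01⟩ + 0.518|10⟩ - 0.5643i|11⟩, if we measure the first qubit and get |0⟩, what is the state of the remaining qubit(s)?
0.2494i|0⟩ - 0.9684i|1⟩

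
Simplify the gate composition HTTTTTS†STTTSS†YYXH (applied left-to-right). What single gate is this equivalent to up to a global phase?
Z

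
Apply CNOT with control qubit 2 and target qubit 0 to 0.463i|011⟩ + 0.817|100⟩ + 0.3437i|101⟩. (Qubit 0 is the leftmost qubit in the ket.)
0.3437i|001⟩ + 0.817|100⟩ + 0.463i|111⟩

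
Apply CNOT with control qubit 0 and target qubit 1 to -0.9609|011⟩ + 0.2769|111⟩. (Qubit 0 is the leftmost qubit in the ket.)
-0.9609|011⟩ + 0.2769|101⟩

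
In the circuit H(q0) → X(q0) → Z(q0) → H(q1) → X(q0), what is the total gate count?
5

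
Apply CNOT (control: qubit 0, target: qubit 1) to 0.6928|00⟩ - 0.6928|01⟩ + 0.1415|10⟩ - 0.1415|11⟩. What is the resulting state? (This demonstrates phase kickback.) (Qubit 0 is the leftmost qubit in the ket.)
0.6928|00⟩ - 0.6928|01⟩ - 0.1415|10⟩ + 0.1415|11⟩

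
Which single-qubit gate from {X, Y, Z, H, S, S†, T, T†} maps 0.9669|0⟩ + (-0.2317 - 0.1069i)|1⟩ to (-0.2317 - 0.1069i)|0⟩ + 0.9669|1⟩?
X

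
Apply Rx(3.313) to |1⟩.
-0.9963i|0⟩ - 0.0856|1⟩

Rx(3.313) = [[cos(θ/2), −i·sin(θ/2)], [−i·sin(θ/2), cos(θ/2)]]; θ = 3.313, cos(θ/2) ≈ -0.0855988, sin(θ/2) ≈ 0.99633.
With a = amp(|0⟩) = 0 and b = amp(|1⟩) = 1:
new amp(|0⟩) = (-0.0855988)·a + (-0.99633i)·b = -0.9963i
new amp(|1⟩) = (-0.99633i)·a + (-0.0855988)·b = -0.0856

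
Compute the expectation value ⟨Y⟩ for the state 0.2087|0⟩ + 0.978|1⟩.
0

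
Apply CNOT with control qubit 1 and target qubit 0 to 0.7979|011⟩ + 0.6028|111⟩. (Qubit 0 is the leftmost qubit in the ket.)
0.6028|011⟩ + 0.7979|111⟩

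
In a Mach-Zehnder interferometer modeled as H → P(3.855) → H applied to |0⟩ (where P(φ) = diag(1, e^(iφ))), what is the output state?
(0.1219 - 0.3272i)|0⟩ + (0.8781 + 0.3272i)|1⟩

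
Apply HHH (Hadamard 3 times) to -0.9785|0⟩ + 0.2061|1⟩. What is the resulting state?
-0.5462|0⟩ - 0.8376|1⟩

H² = I, so H^3 = H: a single Hadamard. With (a, b) = (-0.9785, 0.2061), H gives ((a + b)/√2, (a − b)/√2) = (-0.5462, -0.8376).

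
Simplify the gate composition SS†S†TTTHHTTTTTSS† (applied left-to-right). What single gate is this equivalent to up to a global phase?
S†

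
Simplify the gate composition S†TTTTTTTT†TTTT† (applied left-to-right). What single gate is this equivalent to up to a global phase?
S†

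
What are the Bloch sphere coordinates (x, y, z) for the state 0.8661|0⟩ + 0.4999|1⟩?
(0.8659, 0, 0.5002)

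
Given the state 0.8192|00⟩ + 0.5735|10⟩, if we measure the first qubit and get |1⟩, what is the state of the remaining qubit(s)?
|0⟩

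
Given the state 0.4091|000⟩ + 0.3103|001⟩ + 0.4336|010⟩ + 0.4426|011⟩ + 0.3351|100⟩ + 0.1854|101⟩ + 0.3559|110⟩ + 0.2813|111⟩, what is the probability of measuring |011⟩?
0.1959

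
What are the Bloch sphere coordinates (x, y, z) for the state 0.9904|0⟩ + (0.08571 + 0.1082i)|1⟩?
(0.1698, 0.2143, 0.9618)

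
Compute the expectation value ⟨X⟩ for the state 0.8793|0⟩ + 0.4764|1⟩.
0.8378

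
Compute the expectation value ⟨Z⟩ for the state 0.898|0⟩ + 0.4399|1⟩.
0.6129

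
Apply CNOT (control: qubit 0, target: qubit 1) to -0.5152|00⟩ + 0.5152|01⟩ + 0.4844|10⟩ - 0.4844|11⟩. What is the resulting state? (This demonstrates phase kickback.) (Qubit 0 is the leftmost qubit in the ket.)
-0.5152|00⟩ + 0.5152|01⟩ - 0.4844|10⟩ + 0.4844|11⟩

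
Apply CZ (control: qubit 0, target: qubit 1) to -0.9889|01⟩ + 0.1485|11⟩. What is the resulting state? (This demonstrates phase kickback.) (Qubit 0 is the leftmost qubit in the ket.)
-0.9889|01⟩ - 0.1485|11⟩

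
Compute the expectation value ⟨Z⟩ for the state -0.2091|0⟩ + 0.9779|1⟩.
-0.9126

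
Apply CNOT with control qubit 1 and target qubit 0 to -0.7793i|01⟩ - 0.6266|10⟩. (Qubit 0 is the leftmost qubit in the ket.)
-0.6266|10⟩ - 0.7793i|11⟩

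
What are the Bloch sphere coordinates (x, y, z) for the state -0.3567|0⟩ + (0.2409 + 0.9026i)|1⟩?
(-0.1719, -0.6439, -0.7455)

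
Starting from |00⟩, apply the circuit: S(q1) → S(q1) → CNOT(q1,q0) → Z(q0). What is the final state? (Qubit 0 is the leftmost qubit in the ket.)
|00⟩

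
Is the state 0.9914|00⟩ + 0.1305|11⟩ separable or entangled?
Entangled

Writing the state as a|00⟩ + b|01⟩ + c|10⟩ + d|11⟩, it is a product state iff ad − bc = 0.
Here (a, b, c, d) = (0.9914, 0, 0, 0.1305): ad − bc = (0.9914)(0.1305) − (0)(0) = 0.1294 ≠ 0, so the state is entangled.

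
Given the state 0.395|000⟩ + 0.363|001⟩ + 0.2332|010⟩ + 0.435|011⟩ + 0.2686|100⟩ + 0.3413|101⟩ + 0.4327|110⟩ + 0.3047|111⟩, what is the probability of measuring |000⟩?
0.156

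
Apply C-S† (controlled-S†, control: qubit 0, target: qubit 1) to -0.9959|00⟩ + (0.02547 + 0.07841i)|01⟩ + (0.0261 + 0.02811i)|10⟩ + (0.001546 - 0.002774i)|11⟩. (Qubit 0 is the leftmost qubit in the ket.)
-0.9959|00⟩ + (0.02547 + 0.07841i)|01⟩ + (0.0261 + 0.02811i)|10⟩ + (-0.002774 - 0.001546i)|11⟩

C-S† leaves the control-|0⟩ kets |00⟩, |01⟩ unchanged and applies S† to qubit 1 on the control-|1⟩ pair (|10⟩, |11⟩).
S† = [[1, 0], [0, -i]].
With a = amp(|10⟩) = (0.0261 + 0.02811i) and b = amp(|11⟩) = (0.001546 - 0.002774i):
new amp(|10⟩) = (1)·a = (0.0261 + 0.02811i)
new amp(|11⟩) = (-i)·b = (-0.002774 - 0.001546i)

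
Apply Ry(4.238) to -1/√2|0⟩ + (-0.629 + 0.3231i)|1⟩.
(0.9053 - 0.2758i)|0⟩ + (-0.2757 - 0.1684i)|1⟩

Ry(4.238) = [[cos(θ/2), −sin(θ/2)], [sin(θ/2), cos(θ/2)]]; θ = 4.238, cos(θ/2) ≈ -0.521155, sin(θ/2) ≈ 0.853462.
With a = amp(|0⟩) = -1/√2 and b = amp(|1⟩) = (-0.629 + 0.3231i):
new amp(|0⟩) = (-0.521155)·a + (-0.853462)·b = (0.9053 - 0.2758i)
new amp(|1⟩) = (0.853462)·a + (-0.521155)·b = (-0.2757 - 0.1684i)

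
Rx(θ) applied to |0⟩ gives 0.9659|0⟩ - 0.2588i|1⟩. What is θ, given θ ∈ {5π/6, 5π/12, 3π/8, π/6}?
π/6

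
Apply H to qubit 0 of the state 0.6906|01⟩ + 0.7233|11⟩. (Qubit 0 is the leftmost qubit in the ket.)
0.9998|01⟩ - 0.02312|11⟩

H on qubit 0 mixes each pair of kets that differ only in qubit 0: amplitudes (a, b) of (|…0…⟩, |…1…⟩) become ((a + b)/√2, (a − b)/√2). Kets absent from the input have amplitude 0.
(|01⟩, |11⟩): (a, b) = (0.6906, 0.7233) → (0.9998, -0.02312)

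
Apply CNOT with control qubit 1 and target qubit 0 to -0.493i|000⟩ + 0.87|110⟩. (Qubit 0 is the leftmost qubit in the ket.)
-0.493i|000⟩ + 0.87|010⟩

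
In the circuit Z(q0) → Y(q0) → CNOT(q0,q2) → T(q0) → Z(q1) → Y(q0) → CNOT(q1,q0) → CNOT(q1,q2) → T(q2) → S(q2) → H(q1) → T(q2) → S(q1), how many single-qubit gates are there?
10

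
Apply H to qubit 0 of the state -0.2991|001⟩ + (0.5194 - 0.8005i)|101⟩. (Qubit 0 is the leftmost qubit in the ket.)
(0.1558 - 0.566i)|001⟩ + (-0.5788 + 0.566i)|101⟩

H on qubit 0 mixes each pair of kets that differ only in qubit 0: amplitudes (a, b) of (|…0…⟩, |…1…⟩) become ((a + b)/√2, (a − b)/√2). Kets absent from the input have amplitude 0.
(|001⟩, |101⟩): (a, b) = (-0.2991, (0.5194 - 0.8005i)) → ((0.1558 - 0.566i), (-0.5788 + 0.566i))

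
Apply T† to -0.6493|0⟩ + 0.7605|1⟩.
-0.6493|0⟩ + (0.5378 - 0.5378i)|1⟩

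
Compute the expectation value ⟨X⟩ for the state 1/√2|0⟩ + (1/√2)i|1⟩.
0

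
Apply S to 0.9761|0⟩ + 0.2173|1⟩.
0.9761|0⟩ + 0.2173i|1⟩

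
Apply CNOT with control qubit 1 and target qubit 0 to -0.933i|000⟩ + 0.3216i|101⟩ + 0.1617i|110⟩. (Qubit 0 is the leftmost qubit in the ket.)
-0.933i|000⟩ + 0.1617i|010⟩ + 0.3216i|101⟩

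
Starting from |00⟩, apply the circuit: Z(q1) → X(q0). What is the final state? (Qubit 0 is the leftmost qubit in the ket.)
|10⟩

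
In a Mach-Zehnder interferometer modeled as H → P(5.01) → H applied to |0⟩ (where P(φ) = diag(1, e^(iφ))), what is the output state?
(0.6466 - 0.478i)|0⟩ + (0.3534 + 0.478i)|1⟩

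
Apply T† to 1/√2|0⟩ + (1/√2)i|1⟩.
1/√2|0⟩ + (1/2 + (1/2)i)|1⟩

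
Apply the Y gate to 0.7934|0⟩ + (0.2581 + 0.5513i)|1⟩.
(0.5513 - 0.2581i)|0⟩ + 0.7934i|1⟩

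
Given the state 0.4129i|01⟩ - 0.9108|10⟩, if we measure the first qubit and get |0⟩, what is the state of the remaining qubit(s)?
i|1⟩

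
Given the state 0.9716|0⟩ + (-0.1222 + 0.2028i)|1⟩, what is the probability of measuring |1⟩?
0.05606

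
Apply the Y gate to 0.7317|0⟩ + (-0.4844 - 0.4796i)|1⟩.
(-0.4796 + 0.4844i)|0⟩ + 0.7317i|1⟩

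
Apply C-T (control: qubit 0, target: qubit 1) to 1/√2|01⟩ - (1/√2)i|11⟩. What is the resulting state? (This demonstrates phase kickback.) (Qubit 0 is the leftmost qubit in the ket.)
1/√2|01⟩ + (1/2 - (1/2)i)|11⟩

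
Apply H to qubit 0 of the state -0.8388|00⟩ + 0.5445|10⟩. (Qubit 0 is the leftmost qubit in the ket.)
-0.2081|00⟩ - 0.9781|10⟩

H on qubit 0 mixes each pair of kets that differ only in qubit 0: amplitudes (a, b) of (|…0…⟩, |…1…⟩) become ((a + b)/√2, (a − b)/√2). Kets absent from the input have amplitude 0.
(|00⟩, |10⟩): (a, b) = (-0.8388, 0.5445) → (-0.2081, -0.9781)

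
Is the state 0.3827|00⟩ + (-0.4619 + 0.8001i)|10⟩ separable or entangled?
Separable

Writing the state as a|00⟩ + b|01⟩ + c|10⟩ + d|11⟩, it is a product state iff ad − bc = 0.
Here (a, b, c, d) = (0.3827, 0, (-0.4619 + 0.8001i), 0): ad − bc = (0.3827)(0) − (0)(-0.4619 + 0.8001i) = 0, so the state is separable.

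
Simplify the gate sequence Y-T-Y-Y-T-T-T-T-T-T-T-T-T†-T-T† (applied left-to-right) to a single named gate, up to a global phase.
Y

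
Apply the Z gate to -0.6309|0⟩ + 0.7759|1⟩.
-0.6309|0⟩ - 0.7759|1⟩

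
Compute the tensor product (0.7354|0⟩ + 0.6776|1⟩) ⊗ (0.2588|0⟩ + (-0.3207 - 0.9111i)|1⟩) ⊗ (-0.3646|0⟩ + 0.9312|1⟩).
-0.06939|000⟩ + 0.1772|001⟩ + (0.08599 + 0.2443i)|010⟩ + (-0.2196 - 0.6239i)|011⟩ - 0.06394|100⟩ + 0.1633|101⟩ + (0.07923 + 0.2251i)|110⟩ + (-0.2024 - 0.5749i)|111⟩

amp(|b₁b₂…⟩) = product of the factor amplitudes for bits b₁, b₂, …; only kets whose every factor amplitude is nonzero survive.
|000⟩: (0.7354)(0.2588)(-0.3646) = -0.06939
|001⟩: (0.7354)(0.2588)(0.9312) = 0.1772
|010⟩: (0.7354)(-0.3207 - 0.9111i)(-0.3646) = (0.08599 + 0.2443i)
|011⟩: (0.7354)(-0.3207 - 0.9111i)(0.9312) = (-0.2196 - 0.6239i)
|100⟩: (0.6776)(0.2588)(-0.3646) = -0.06394
|101⟩: (0.6776)(0.2588)(0.9312) = 0.1633
|110⟩: (0.6776)(-0.3207 - 0.9111i)(-0.3646) = (0.07923 + 0.2251i)
|111⟩: (0.6776)(-0.3207 - 0.9111i)(0.9312) = (-0.2024 - 0.5749i)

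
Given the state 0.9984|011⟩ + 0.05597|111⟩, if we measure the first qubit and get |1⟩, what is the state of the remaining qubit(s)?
|11⟩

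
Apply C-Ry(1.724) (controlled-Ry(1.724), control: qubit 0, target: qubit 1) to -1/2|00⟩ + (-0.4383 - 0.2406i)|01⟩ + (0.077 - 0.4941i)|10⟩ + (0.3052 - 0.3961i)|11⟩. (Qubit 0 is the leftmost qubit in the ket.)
-1/2|00⟩ + (-0.4383 - 0.2406i)|01⟩ + (-0.1816 - 0.02092i)|10⟩ + (0.2571 - 0.6329i)|11⟩

C-Ry(1.724) leaves the control-|0⟩ kets |00⟩, |01⟩ unchanged and applies Ry(1.724) to qubit 1 on the control-|1⟩ pair (|10⟩, |11⟩).
Ry(1.724) = [[cos(θ/2), −sin(θ/2)], [sin(θ/2), cos(θ/2)]]; θ = 1.724, cos(θ/2) ≈ 0.65092, sin(θ/2) ≈ 0.759146.
With a = amp(|10⟩) = (0.077 - 0.4941i) and b = amp(|11⟩) = (0.3052 - 0.3961i):
new amp(|10⟩) = (0.65092)·a + (-0.759146)·b = (-0.1816 - 0.02092i)
new amp(|11⟩) = (0.759146)·a + (0.65092)·b = (0.2571 - 0.6329i)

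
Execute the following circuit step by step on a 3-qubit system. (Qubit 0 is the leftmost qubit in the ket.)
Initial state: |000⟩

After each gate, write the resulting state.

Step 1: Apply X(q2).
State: |001⟩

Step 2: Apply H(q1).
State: 1/√2|001⟩ + 1/√2|011⟩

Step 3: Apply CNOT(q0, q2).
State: 1/√2|001⟩ + 1/√2|011⟩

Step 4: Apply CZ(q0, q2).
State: 1/√2|001⟩ + 1/√2|011⟩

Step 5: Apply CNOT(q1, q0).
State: 1/√2|001⟩ + 1/√2|111⟩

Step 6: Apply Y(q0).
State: -(1/√2)i|011⟩ + (1/√2)i|101⟩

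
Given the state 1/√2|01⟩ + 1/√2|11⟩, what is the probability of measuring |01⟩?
1/2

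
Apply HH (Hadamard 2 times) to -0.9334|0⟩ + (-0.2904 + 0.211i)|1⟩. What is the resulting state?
-0.9334|0⟩ + (-0.2904 + 0.211i)|1⟩

H² = I, so an even number of Hadamards cancels: H^2 = I and the state is unchanged.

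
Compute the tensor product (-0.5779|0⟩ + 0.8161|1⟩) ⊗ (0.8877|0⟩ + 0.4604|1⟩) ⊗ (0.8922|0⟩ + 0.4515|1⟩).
-0.4577|000⟩ - 0.2316|001⟩ - 0.2374|010⟩ - 0.1201|011⟩ + 0.6464|100⟩ + 0.3271|101⟩ + 0.3352|110⟩ + 0.1696|111⟩

amp(|b₁b₂…⟩) = product of the factor amplitudes for bits b₁, b₂, …; only kets whose every factor amplitude is nonzero survive.
|000⟩: (-0.5779)(0.8877)(0.8922) = -0.4577
|001⟩: (-0.5779)(0.8877)(0.4515) = -0.2316
|010⟩: (-0.5779)(0.4604)(0.8922) = -0.2374
|011⟩: (-0.5779)(0.4604)(0.4515) = -0.1201
|100⟩: (0.8161)(0.8877)(0.8922) = 0.6464
|101⟩: (0.8161)(0.8877)(0.4515) = 0.3271
|110⟩: (0.8161)(0.4604)(0.8922) = 0.3352
|111⟩: (0.8161)(0.4604)(0.4515) = 0.1696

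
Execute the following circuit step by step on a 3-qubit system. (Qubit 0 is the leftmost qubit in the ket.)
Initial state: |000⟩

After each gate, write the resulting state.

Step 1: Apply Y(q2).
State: i|001⟩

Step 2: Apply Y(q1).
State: -|011⟩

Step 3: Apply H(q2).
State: -1/√2|010⟩ + 1/√2|011⟩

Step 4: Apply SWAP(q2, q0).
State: -1/√2|010⟩ + 1/√2|110⟩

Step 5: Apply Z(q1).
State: 1/√2|010⟩ - 1/√2|110⟩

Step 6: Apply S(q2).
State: 1/√2|010⟩ - 1/√2|110⟩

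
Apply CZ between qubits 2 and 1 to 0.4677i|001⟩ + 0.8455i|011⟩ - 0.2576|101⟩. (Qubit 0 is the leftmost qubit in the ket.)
0.4677i|001⟩ - 0.8455i|011⟩ - 0.2576|101⟩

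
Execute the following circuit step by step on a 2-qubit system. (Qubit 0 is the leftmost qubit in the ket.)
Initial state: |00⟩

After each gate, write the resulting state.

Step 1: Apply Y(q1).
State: i|01⟩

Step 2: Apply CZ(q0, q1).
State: i|01⟩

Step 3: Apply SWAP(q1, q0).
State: i|10⟩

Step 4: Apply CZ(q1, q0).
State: i|10⟩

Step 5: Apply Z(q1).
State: i|10⟩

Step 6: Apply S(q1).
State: i|10⟩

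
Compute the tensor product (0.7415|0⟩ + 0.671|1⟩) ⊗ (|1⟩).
0.7415|01⟩ + 0.671|11⟩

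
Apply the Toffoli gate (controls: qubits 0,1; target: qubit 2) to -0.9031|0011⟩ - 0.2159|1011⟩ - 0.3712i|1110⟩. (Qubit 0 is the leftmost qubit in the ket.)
-0.9031|0011⟩ - 0.2159|1011⟩ - 0.3712i|1100⟩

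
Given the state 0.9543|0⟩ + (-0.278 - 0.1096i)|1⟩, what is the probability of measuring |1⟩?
0.0893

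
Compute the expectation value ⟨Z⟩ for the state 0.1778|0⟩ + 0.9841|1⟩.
-0.9368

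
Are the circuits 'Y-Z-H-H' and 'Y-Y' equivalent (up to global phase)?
No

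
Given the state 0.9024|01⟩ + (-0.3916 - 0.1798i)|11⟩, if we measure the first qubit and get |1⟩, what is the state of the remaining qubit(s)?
(-0.9088 - 0.4173i)|1⟩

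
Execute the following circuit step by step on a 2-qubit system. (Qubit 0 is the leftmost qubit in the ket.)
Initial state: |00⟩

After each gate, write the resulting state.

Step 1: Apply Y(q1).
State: i|01⟩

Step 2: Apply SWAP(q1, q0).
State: i|10⟩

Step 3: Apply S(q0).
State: -|10⟩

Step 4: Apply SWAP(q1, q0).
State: -|01⟩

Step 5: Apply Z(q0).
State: -|01⟩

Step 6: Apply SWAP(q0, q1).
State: -|10⟩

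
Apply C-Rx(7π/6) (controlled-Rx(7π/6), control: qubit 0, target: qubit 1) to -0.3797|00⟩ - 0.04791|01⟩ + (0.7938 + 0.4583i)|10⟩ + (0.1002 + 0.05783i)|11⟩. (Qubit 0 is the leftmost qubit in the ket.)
-0.3797|00⟩ - 0.04791|01⟩ + (-0.1496 - 0.2154i)|10⟩ + (0.4168 - 0.7817i)|11⟩

C-Rx(7π/6) leaves the control-|0⟩ kets |00⟩, |01⟩ unchanged and applies Rx(7π/6) to qubit 1 on the control-|1⟩ pair (|10⟩, |11⟩).
Rx(7π/6) = [[cos(θ/2), −i·sin(θ/2)], [−i·sin(θ/2), cos(θ/2)]]; θ = 7π/6, cos(θ/2) ≈ -0.258819, sin(θ/2) ≈ 0.965926.
With a = amp(|10⟩) = (0.7938 + 0.4583i) and b = amp(|11⟩) = (0.1002 + 0.05783i):
new amp(|10⟩) = (-0.258819)·a + (-0.965926i)·b = (-0.1496 - 0.2154i)
new amp(|11⟩) = (-0.965926i)·a + (-0.258819)·b = (0.4168 - 0.7817i)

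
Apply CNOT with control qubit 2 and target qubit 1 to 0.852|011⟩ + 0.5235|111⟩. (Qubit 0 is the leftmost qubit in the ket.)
0.852|001⟩ + 0.5235|101⟩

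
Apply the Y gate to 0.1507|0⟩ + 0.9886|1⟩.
-0.9886i|0⟩ + 0.1507i|1⟩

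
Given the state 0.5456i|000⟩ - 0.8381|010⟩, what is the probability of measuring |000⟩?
0.2977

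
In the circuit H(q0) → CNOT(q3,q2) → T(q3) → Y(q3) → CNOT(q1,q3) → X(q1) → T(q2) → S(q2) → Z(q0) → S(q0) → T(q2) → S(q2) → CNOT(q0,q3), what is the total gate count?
13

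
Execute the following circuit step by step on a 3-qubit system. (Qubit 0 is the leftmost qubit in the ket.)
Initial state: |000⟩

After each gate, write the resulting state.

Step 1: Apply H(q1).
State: 1/√2|000⟩ + 1/√2|010⟩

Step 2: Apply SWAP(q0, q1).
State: 1/√2|000⟩ + 1/√2|100⟩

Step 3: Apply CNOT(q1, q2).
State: 1/√2|000⟩ + 1/√2|100⟩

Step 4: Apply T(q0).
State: 1/√2|000⟩ + (1/2 + (1/2)i)|100⟩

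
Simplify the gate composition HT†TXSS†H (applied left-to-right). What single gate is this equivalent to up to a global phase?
Z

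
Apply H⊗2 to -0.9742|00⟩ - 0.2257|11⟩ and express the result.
-0.6|00⟩ - 0.3743|01⟩ - 0.3743|10⟩ - 0.6|11⟩

H⊗2 gives amp(|y⟩) = (1/2) Σ_x (−1)^(x·y) amp(|x⟩), where x·y is the number of positions in which both x and y have a 1.
|00⟩: (-0.9742 - 0.2257)/2 = -0.6
|01⟩: (-0.9742 + 0.2257)/2 = -0.3743
|10⟩: (-0.9742 + 0.2257)/2 = -0.3743
|11⟩: (-0.9742 - 0.2257)/2 = -0.6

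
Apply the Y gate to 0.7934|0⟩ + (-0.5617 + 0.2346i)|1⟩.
(0.2346 + 0.5617i)|0⟩ + 0.7934i|1⟩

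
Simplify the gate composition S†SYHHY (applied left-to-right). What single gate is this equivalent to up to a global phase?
I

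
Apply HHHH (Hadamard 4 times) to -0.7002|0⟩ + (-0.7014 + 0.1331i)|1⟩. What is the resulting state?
-0.7002|0⟩ + (-0.7014 + 0.1331i)|1⟩

H² = I, so an even number of Hadamards cancels: H^4 = I and the state is unchanged.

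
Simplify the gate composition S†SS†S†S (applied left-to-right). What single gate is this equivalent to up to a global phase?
S†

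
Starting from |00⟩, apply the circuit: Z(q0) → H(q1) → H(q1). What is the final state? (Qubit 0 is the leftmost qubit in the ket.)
|00⟩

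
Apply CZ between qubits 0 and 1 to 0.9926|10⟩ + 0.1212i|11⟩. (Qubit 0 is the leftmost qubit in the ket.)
0.9926|10⟩ - 0.1212i|11⟩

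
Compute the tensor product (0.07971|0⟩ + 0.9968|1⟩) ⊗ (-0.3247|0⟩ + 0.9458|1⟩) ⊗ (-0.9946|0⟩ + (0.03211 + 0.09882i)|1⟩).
0.02574|000⟩ + (-0.0008311 - 0.002558i)|001⟩ - 0.07498|010⟩ + (0.002421 + 0.00745i)|011⟩ + 0.3219|100⟩ + (-0.01039 - 0.03198i)|101⟩ - 0.9377|110⟩ + (0.03027 + 0.09316i)|111⟩

amp(|b₁b₂…⟩) = product of the factor amplitudes for bits b₁, b₂, …; only kets whose every factor amplitude is nonzero survive.
|000⟩: (0.07971)(-0.3247)(-0.9946) = 0.02574
|001⟩: (0.07971)(-0.3247)(0.03211 + 0.09882i) = (-0.0008311 - 0.002558i)
|010⟩: (0.07971)(0.9458)(-0.9946) = -0.07498
|011⟩: (0.07971)(0.9458)(0.03211 + 0.09882i) = (0.002421 + 0.00745i)
|100⟩: (0.9968)(-0.3247)(-0.9946) = 0.3219
|101⟩: (0.9968)(-0.3247)(0.03211 + 0.09882i) = (-0.01039 - 0.03198i)
|110⟩: (0.9968)(0.9458)(-0.9946) = -0.9377
|111⟩: (0.9968)(0.9458)(0.03211 + 0.09882i) = (0.03027 + 0.09316i)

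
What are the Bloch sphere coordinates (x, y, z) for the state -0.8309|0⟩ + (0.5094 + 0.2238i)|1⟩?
(-0.8465, -0.3719, 0.3808)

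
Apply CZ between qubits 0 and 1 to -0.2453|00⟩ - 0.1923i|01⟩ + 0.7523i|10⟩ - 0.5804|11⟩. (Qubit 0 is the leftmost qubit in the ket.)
-0.2453|00⟩ - 0.1923i|01⟩ + 0.7523i|10⟩ + 0.5804|11⟩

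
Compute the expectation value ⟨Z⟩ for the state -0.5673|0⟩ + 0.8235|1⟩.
-0.3563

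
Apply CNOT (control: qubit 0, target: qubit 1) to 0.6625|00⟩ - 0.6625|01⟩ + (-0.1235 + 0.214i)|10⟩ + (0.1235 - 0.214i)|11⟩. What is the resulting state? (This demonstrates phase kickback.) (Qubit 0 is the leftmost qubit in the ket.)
0.6625|00⟩ - 0.6625|01⟩ + (0.1235 - 0.214i)|10⟩ + (-0.1235 + 0.214i)|11⟩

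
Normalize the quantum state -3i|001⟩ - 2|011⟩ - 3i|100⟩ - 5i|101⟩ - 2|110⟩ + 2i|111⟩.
-0.4045i|001⟩ - 0.2697|011⟩ - 0.4045i|100⟩ - 0.6742i|101⟩ - 0.2697|110⟩ + 0.2697i|111⟩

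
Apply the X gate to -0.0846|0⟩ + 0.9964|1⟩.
0.9964|0⟩ - 0.0846|1⟩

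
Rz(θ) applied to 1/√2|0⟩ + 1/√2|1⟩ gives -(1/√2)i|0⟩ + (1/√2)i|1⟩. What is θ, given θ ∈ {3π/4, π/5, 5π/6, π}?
π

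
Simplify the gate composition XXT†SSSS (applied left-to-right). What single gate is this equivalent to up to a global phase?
T†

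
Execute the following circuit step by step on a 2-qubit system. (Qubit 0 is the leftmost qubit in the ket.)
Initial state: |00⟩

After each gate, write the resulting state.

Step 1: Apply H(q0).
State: 1/√2|00⟩ + 1/√2|10⟩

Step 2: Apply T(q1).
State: 1/√2|00⟩ + 1/√2|10⟩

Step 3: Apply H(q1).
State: 1/2|00⟩ + 1/2|01⟩ + 1/2|10⟩ + 1/2|11⟩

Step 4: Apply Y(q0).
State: -(1/2)i|00⟩ - (1/2)i|01⟩ + (1/2)i|10⟩ + (1/2)i|11⟩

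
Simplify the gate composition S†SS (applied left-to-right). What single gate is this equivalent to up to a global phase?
S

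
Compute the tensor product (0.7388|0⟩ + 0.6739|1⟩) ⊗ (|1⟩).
0.7388|01⟩ + 0.6739|11⟩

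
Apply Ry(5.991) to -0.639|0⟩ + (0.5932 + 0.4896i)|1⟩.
(0.5458 - 0.07127i)|0⟩ + (-0.6799 - 0.4844i)|1⟩

Ry(5.991) = [[cos(θ/2), −sin(θ/2)], [sin(θ/2), cos(θ/2)]]; θ = 5.991, cos(θ/2) ≈ -0.989347, sin(θ/2) ≈ 0.145574.
With a = amp(|0⟩) = -0.639 and b = amp(|1⟩) = (0.5932 + 0.4896i):
new amp(|0⟩) = (-0.989347)·a + (-0.145574)·b = (0.5458 - 0.07127i)
new amp(|1⟩) = (0.145574)·a + (-0.989347)·b = (-0.6799 - 0.4844i)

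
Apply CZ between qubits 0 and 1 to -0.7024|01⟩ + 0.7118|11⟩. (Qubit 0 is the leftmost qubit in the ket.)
-0.7024|01⟩ - 0.7118|11⟩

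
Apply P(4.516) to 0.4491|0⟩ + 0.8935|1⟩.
0.4491|0⟩ + (-0.1743 - 0.8763i)|1⟩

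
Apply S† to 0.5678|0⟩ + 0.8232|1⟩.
0.5678|0⟩ - 0.8232i|1⟩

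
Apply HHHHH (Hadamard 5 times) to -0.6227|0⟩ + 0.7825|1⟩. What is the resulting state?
0.113|0⟩ - 0.9936|1⟩

H² = I, so H^5 = H: a single Hadamard. With (a, b) = (-0.6227, 0.7825), H gives ((a + b)/√2, (a − b)/√2) = (0.113, -0.9936).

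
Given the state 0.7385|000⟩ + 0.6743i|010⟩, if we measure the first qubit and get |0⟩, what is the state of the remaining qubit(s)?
0.7385|00⟩ + 0.6743i|10⟩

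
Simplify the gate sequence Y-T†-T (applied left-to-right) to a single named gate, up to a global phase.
Y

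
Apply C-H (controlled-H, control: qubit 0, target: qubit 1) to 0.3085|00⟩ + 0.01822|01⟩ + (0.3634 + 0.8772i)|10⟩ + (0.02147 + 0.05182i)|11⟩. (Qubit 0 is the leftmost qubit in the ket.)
0.3085|00⟩ + 0.01822|01⟩ + (0.2721 + 0.6569i)|10⟩ + (0.2418 + 0.5836i)|11⟩

C-H leaves the control-|0⟩ kets |00⟩, |01⟩ unchanged and applies H to qubit 1 on the control-|1⟩ pair (|10⟩, |11⟩).
H = [[1/√2, 1/√2], [1/√2, -1/√2]].
With a = amp(|10⟩) = (0.3634 + 0.8772i) and b = amp(|11⟩) = (0.02147 + 0.05182i):
new amp(|10⟩) = (1/√2)·a + (1/√2)·b = (0.2721 + 0.6569i)
new amp(|11⟩) = (1/√2)·a + (-1/√2)·b = (0.2418 + 0.5836i)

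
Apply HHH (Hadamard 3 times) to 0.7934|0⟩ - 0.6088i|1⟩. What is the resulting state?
(0.561 - 0.4305i)|0⟩ + (0.561 + 0.4305i)|1⟩

H² = I, so H^3 = H: a single Hadamard. With (a, b) = (0.7934, -0.6088i), H gives ((a + b)/√2, (a − b)/√2) = ((0.561 - 0.4305i), (0.561 + 0.4305i)).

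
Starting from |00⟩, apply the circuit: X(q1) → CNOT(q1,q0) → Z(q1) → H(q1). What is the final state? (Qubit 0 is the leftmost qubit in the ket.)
-1/√2|10⟩ + 1/√2|11⟩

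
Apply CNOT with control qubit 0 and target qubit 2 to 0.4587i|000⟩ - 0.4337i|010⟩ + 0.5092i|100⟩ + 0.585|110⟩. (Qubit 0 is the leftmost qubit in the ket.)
0.4587i|000⟩ - 0.4337i|010⟩ + 0.5092i|101⟩ + 0.585|111⟩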